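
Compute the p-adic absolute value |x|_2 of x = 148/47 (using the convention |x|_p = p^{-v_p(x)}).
|148/47|_2 = 1/4

Step 1 — compute v_2(x) by factoring powers of 2 out of the numerator and denominator: v_2(148/47) = 2. Step 2 — apply |x|_p = p^{-v_p(x)} = 2^{-2} = 1/4.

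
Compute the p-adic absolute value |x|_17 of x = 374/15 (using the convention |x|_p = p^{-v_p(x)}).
|374/15|_17 = 1/17

Step 1 — compute v_17(x) by factoring powers of 17 out of the numerator and denominator: v_17(374/15) = 1. Step 2 — apply |x|_p = p^{-v_p(x)} = 17^{-1} = 1/17.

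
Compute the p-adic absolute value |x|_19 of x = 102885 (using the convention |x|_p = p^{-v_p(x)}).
|102885|_19 = 1/6859

Step 1 — compute v_19(x) by factoring powers of 19 out of the numerator and denominator: v_19(102885) = 3. Step 2 — apply |x|_p = p^{-v_p(x)} = 19^{-3} = 1/6859.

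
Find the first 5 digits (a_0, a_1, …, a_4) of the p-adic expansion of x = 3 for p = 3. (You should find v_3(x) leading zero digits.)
(a_0, …, a_4) = (0, 1, 0, 0, 0)

v_3(3) = 1, so a_0 = ... = a_0 = 0. Factor out: x = 3^1 · u with u = 1 a unit in ℤ_3. Expand u iteratively via a_{v+i} = u_i mod 3, u_{i+1} = (u_i − a_{v+i})/3:
  u_0 = 1;  a_1 = 1;  u_1 = (u_0 − 1)/3 = 0
  u_1 = 0;  a_2 = 0;  u_2 = (u_1 − 0)/3 = 0
  u_2 = 0;  a_3 = 0;  u_3 = (u_2 − 0)/3 = 0
  u_3 = 0;  a_4 = 0;  u_4 = (u_3 − 0)/3 = 0
Digits: (0, 1, 0, 0, 0).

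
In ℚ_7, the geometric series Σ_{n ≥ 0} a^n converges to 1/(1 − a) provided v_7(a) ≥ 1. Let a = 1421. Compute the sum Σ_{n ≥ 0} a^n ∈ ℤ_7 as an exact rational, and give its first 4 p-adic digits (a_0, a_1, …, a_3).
Σ a^n = 1/(1 − a) = -1/1420;  first 4 digits = (1, 0, 1, 4)

v_7(a) = 2 ≥ 1, so the series converges in ℤ_7 to 1/(1 − a) = 1/(1 − 1421) = -1/1420. Expand this rational in ℤ_7: compute digits iteratively via d_i = x_i mod 7, x_{i+1} = (x_i − d_i)/7. The first 4 digits are (1, 0, 1, 4).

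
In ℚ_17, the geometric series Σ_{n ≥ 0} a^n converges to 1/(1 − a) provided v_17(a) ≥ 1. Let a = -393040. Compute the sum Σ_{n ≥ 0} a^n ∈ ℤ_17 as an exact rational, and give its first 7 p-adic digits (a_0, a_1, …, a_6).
Σ a^n = 1/(1 − a) = 1/393041;  first 7 digits = (1, 0, 0, 5, 12, 16, 7)

v_17(a) = 3 ≥ 1, so the series converges in ℤ_17 to 1/(1 − a) = 1/(1 − (-393040)) = 1/393041. Expand this rational in ℤ_17: compute digits iteratively via d_i = x_i mod 17, x_{i+1} = (x_i − d_i)/17. The first 7 digits are (1, 0, 0, 5, 12, 16, 7).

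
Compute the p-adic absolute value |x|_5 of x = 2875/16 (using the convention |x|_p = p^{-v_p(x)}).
|2875/16|_5 = 1/125

Step 1 — compute v_5(x) by factoring powers of 5 out of the numerator and denominator: v_5(2875/16) = 3. Step 2 — apply |x|_p = p^{-v_p(x)} = 5^{-3} = 1/125.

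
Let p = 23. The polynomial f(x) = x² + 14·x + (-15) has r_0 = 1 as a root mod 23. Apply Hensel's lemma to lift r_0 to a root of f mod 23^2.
r_1 = 1 (mod 529)

Hensel: r_{i+1} = r_i − f(r_i)·(f′(r_i))^{-1} mod 23^{i+2}, f′(x) = 2x + 14. Iterate:
  r_0 = 1 (mod 23)
  r_1 = 1 (mod 529)
Final: r = 1 satisfies f(r) ≡ 0 mod 23^2.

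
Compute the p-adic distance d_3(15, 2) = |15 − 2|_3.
d_3(15, 2) = 1

Step 1 — x − y = 15 − 2 = 13. Step 2 — v_3(13) = 0 (factor: 13 = (3^0 · 13); the sign does not affect v_p). Step 3 — |x − y|_3 = 3^{0} = 1.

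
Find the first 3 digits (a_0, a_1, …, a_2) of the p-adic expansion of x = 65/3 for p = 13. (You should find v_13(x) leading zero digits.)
(a_0, …, a_2) = (0, 6, 4)

v_13(65/3) = 1, so a_0 = ... = a_0 = 0. Factor out: x = 13^1 · u with u = 5/3 a unit in ℤ_13. Expand u iteratively via a_{v+i} = u_i mod 13, u_{i+1} = (u_i − a_{v+i})/13:
  u_0 = 5/3;  a_1 = 6;  u_1 = (u_0 − 6)/13 = -1/3
  u_1 = -1/3;  a_2 = 4;  u_2 = (u_1 − 4)/13 = -1/3
Digits: (0, 6, 4).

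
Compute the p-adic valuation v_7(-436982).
v_7(-436982) = 5

v_7(n) is the largest exponent k such that 7^k divides n. Factor out: -436982 = -7^5 · 26. (Sign doesn't affect v_p.) So v_7(-436982) = 5.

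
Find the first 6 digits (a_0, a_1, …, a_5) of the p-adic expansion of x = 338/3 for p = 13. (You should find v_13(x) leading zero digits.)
(a_0, …, a_5) = (0, 0, 5, 4, 4, 4)

v_13(338/3) = 2, so a_0 = ... = a_1 = 0. Factor out: x = 13^2 · u with u = 2/3 a unit in ℤ_13. Expand u iteratively via a_{v+i} = u_i mod 13, u_{i+1} = (u_i − a_{v+i})/13:
  u_0 = 2/3;  a_2 = 5;  u_1 = (u_0 − 5)/13 = -1/3
  u_1 = -1/3;  a_3 = 4;  u_2 = (u_1 − 4)/13 = -1/3
  u_2 = -1/3;  a_4 = 4;  u_3 = (u_2 − 4)/13 = -1/3
  u_3 = -1/3;  a_5 = 4;  u_4 = (u_3 − 4)/13 = -1/3
Digits: (0, 0, 5, 4, 4, 4).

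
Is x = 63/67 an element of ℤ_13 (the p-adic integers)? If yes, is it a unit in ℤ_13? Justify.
x ∈ ℤ_13^× (unit); v_13(x) = 0

ℤ_13 = {x ∈ ℚ_13 : v_13(x) ≥ 0} and ℤ_13^× = {x ∈ ℤ_13 : v_13(x) = 0}. Here v_13(63/67) = v_13(num) − v_13(den) = 0; compare against these criteria.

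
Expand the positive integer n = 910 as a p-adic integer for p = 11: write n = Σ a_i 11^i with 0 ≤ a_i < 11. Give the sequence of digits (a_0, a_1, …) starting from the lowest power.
(a_0, a_1, …) = (8, 5, 7)

Repeated division by 11 gives the digits low-to-high: 910 = 8 + 5·11^1 + 7·11^2. Digit sequence: (8, 5, 7).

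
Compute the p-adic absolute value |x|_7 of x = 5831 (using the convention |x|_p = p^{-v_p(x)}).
|5831|_7 = 1/343

Step 1 — compute v_7(x) by factoring powers of 7 out of the numerator and denominator: v_7(5831) = 3. Step 2 — apply |x|_p = p^{-v_p(x)} = 7^{-3} = 1/343.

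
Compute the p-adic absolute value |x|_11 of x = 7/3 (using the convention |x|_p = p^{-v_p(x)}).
|7/3|_11 = 1

Step 1 — compute v_11(x) by factoring powers of 11 out of the numerator and denominator: v_11(7/3) = 0. Step 2 — apply |x|_p = p^{-v_p(x)} = 11^{0} = 1.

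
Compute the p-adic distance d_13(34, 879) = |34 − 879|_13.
d_13(34, 879) = 1/169

Step 1 — x − y = 34 − 879 = -845. Step 2 — v_13(-845) = 2 (factor: -845 = −(13^2 · 5); the sign does not affect v_p). Step 3 — |x − y|_13 = 13^{-2} = 1/169.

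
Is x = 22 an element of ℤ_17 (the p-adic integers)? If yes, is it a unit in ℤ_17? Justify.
x ∈ ℤ_17^× (unit); v_17(x) = 0

ℤ_17 = {x ∈ ℚ_17 : v_17(x) ≥ 0} and ℤ_17^× = {x ∈ ℤ_17 : v_17(x) = 0}. Here v_17(22) = v_17(num) − v_17(den) = 0; compare against these criteria.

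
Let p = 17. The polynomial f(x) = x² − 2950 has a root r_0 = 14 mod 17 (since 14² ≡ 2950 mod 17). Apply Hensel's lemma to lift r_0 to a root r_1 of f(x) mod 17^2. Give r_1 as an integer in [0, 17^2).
r_1 = 133 (mod 289)

Hensel's recurrence: r_{i+1} = r_i − f(r_i)·(f′(r_i))^{-1} mod 17^{i+2}, with f′(x) = 2x. Iterate:
  r_0 = 14 (mod 17)
  r_1 = 133 (mod 289)
Final: r_1 = 133, and one checks f(r_1) ≡ 0 mod 17^2.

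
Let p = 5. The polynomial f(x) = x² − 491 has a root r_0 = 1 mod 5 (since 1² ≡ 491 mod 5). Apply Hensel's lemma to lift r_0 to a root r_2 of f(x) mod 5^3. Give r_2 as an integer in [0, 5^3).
r_2 = 46 (mod 125)

Hensel's recurrence: r_{i+1} = r_i − f(r_i)·(f′(r_i))^{-1} mod 5^{i+2}, with f′(x) = 2x. Iterate:
  r_0 = 1 (mod 5)
  r_1 = 21 (mod 25)
  r_2 = 46 (mod 125)
Final: r_2 = 46, and one checks f(r_2) ≡ 0 mod 5^3.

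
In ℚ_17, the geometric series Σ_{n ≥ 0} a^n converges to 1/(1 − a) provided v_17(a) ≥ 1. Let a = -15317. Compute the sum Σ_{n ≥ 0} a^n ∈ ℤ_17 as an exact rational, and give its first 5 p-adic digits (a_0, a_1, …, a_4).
Σ a^n = 1/(1 − a) = 1/15318;  first 5 digits = (1, 0, 15, 13, 3)

v_17(a) = 2 ≥ 1, so the series converges in ℤ_17 to 1/(1 − a) = 1/(1 − (-15317)) = 1/15318. Expand this rational in ℤ_17: compute digits iteratively via d_i = x_i mod 17, x_{i+1} = (x_i − d_i)/17. The first 5 digits are (1, 0, 15, 13, 3).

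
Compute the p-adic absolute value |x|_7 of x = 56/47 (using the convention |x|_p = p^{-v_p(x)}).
|56/47|_7 = 1/7

Step 1 — compute v_7(x) by factoring powers of 7 out of the numerator and denominator: v_7(56/47) = 1. Step 2 — apply |x|_p = p^{-v_p(x)} = 7^{-1} = 1/7.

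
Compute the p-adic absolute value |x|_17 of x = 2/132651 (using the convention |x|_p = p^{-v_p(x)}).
|2/132651|_17 = 4913

Step 1 — compute v_17(x) by factoring powers of 17 out of the numerator and denominator: v_17(2/132651) = -3. Step 2 — apply |x|_p = p^{-v_p(x)} = 17^{3} = 4913.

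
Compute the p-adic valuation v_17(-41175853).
v_17(-41175853) = 5

v_17(n) is the largest exponent k such that 17^k divides n. Factor out: -41175853 = -17^5 · 29. (Sign doesn't affect v_p.) So v_17(-41175853) = 5.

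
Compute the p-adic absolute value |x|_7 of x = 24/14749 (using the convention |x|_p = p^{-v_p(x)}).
|24/14749|_7 = 343

Step 1 — compute v_7(x) by factoring powers of 7 out of the numerator and denominator: v_7(24/14749) = -3. Step 2 — apply |x|_p = p^{-v_p(x)} = 7^{3} = 343.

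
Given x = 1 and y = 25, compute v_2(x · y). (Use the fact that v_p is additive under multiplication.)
v_2(25) = 0

v_p(x) = 0 (factor: 1 = 2^0 · 1); v_p(y) = 0 (factor: 25 = 2^0 · 25). Additivity: v_p(xy) = v_p(x) + v_p(y) = 0 + 0 = 0. (Direct check: xy = 25 = 2^0 · (25).)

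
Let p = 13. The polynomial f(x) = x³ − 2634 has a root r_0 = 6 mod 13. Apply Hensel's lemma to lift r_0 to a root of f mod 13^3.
r_2 = 1709 (mod 2197)

Hensel: r_{i+1} = r_i − f(r_i)/f′(r_i) mod 13^{i+2}, where f′(x) = 3x². Iterate:
  r_0 = 6 (mod 13)
  r_1 = 19 (mod 169)
  r_2 = 1709 (mod 2197)
Final: r = 1709 with f(r) ≡ 0 mod 13^3.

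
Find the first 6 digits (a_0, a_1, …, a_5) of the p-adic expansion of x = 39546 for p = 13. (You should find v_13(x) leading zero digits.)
(a_0, …, a_5) = (0, 0, 0, 5, 1, 0)

v_13(39546) = 3, so a_0 = ... = a_2 = 0. Factor out: x = 13^3 · u with u = 18 a unit in ℤ_13. Expand u iteratively via a_{v+i} = u_i mod 13, u_{i+1} = (u_i − a_{v+i})/13:
  u_0 = 18;  a_3 = 5;  u_1 = (u_0 − 5)/13 = 1
  u_1 = 1;  a_4 = 1;  u_2 = (u_1 − 1)/13 = 0
  u_2 = 0;  a_5 = 0;  u_3 = (u_2 − 0)/13 = 0
Digits: (0, 0, 0, 5, 1, 0).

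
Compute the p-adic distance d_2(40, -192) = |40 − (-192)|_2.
d_2(40, -192) = 1/8

Step 1 — x − y = 40 − (-192) = 232. Step 2 — v_2(232) = 3 (factor: 232 = (2^3 · 29); the sign does not affect v_p). Step 3 — |x − y|_2 = 2^{-3} = 1/8.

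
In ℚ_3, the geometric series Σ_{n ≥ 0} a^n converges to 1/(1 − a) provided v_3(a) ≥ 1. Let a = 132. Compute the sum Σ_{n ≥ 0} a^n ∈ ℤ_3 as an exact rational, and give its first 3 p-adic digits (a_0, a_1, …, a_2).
Σ a^n = 1/(1 − a) = -1/131;  first 3 digits = (1, 2, 0)

v_3(a) = 1 ≥ 1, so the series converges in ℤ_3 to 1/(1 − a) = 1/(1 − 132) = -1/131. Expand this rational in ℤ_3: compute digits iteratively via d_i = x_i mod 3, x_{i+1} = (x_i − d_i)/3. The first 3 digits are (1, 2, 0).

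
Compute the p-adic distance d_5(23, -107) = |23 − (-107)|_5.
d_5(23, -107) = 1/5

Step 1 — x − y = 23 − (-107) = 130. Step 2 — v_5(130) = 1 (factor: 130 = (5^1 · 26); the sign does not affect v_p). Step 3 — |x − y|_5 = 5^{-1} = 1/5.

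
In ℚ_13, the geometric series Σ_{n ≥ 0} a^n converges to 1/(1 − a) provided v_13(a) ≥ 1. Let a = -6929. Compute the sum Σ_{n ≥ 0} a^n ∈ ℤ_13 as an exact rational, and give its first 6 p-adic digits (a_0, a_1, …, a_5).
Σ a^n = 1/(1 − a) = 1/6930;  first 6 digits = (1, 0, 11, 9, 3, 12)

v_13(a) = 2 ≥ 1, so the series converges in ℤ_13 to 1/(1 − a) = 1/(1 − (-6929)) = 1/6930. Expand this rational in ℤ_13: compute digits iteratively via d_i = x_i mod 13, x_{i+1} = (x_i − d_i)/13. The first 6 digits are (1, 0, 11, 9, 3, 12).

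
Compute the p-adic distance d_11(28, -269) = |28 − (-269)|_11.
d_11(28, -269) = 1/11

Step 1 — x − y = 28 − (-269) = 297. Step 2 — v_11(297) = 1 (factor: 297 = (11^1 · 27); the sign does not affect v_p). Step 3 — |x − y|_11 = 11^{-1} = 1/11.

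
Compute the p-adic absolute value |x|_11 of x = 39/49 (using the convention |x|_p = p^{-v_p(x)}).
|39/49|_11 = 1

Step 1 — compute v_11(x) by factoring powers of 11 out of the numerator and denominator: v_11(39/49) = 0. Step 2 — apply |x|_p = p^{-v_p(x)} = 11^{0} = 1.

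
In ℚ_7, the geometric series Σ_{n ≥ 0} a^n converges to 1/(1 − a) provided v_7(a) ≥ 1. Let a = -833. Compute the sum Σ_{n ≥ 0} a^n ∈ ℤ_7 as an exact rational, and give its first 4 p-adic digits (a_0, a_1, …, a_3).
Σ a^n = 1/(1 − a) = 1/834;  first 4 digits = (1, 0, 4, 4)

v_7(a) = 2 ≥ 1, so the series converges in ℤ_7 to 1/(1 − a) = 1/(1 − (-833)) = 1/834. Expand this rational in ℤ_7: compute digits iteratively via d_i = x_i mod 7, x_{i+1} = (x_i − d_i)/7. The first 4 digits are (1, 0, 4, 4).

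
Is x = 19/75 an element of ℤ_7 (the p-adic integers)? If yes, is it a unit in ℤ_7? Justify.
x ∈ ℤ_7^× (unit); v_7(x) = 0

ℤ_7 = {x ∈ ℚ_7 : v_7(x) ≥ 0} and ℤ_7^× = {x ∈ ℤ_7 : v_7(x) = 0}. Here v_7(19/75) = v_7(num) − v_7(den) = 0; compare against these criteria.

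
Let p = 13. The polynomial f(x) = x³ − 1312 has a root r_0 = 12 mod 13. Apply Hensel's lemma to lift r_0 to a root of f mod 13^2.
r_1 = 155 (mod 169)

Hensel: r_{i+1} = r_i − f(r_i)/f′(r_i) mod 13^{i+2}, where f′(x) = 3x². Iterate:
  r_0 = 12 (mod 13)
  r_1 = 155 (mod 169)
Final: r = 155 with f(r) ≡ 0 mod 13^2.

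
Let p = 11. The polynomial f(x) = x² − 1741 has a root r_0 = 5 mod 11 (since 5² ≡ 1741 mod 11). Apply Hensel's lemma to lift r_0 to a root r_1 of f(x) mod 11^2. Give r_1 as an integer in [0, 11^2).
r_1 = 104 (mod 121)

Hensel's recurrence: r_{i+1} = r_i − f(r_i)·(f′(r_i))^{-1} mod 11^{i+2}, with f′(x) = 2x. Iterate:
  r_0 = 5 (mod 11)
  r_1 = 104 (mod 121)
Final: r_1 = 104, and one checks f(r_1) ≡ 0 mod 11^2.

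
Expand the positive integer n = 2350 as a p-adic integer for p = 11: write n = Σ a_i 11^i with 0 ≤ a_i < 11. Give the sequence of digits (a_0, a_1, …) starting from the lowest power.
(a_0, a_1, …) = (7, 4, 8, 1)

Repeated division by 11 gives the digits low-to-high: 2350 = 7 + 4·11^1 + 8·11^2 + 1·11^3. Digit sequence: (7, 4, 8, 1).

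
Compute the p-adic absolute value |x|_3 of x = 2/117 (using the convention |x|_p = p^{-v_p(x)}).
|2/117|_3 = 9

Step 1 — compute v_3(x) by factoring powers of 3 out of the numerator and denominator: v_3(2/117) = -2. Step 2 — apply |x|_p = p^{-v_p(x)} = 3^{2} = 9.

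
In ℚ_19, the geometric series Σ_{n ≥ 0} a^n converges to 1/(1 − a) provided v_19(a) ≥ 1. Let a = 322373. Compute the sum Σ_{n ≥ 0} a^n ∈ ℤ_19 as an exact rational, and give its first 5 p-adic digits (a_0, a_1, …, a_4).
Σ a^n = 1/(1 − a) = -1/322372;  first 5 digits = (1, 0, 0, 9, 2)

v_19(a) = 3 ≥ 1, so the series converges in ℤ_19 to 1/(1 − a) = 1/(1 − 322373) = -1/322372. Expand this rational in ℤ_19: compute digits iteratively via d_i = x_i mod 19, x_{i+1} = (x_i − d_i)/19. The first 5 digits are (1, 0, 0, 9, 2).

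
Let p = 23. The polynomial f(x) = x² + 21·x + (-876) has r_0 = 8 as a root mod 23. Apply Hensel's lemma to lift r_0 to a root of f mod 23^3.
r_2 = 8518 (mod 12167)

Hensel: r_{i+1} = r_i − f(r_i)·(f′(r_i))^{-1} mod 23^{i+2}, f′(x) = 2x + 21. Iterate:
  r_0 = 8 (mod 23)
  r_1 = 54 (mod 529)
  r_2 = 8518 (mod 12167)
Final: r = 8518 satisfies f(r) ≡ 0 mod 23^3.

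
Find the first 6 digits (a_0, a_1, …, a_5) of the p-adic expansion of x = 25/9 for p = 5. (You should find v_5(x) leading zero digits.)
(a_0, …, a_5) = (0, 0, 4, 2, 0, 1)

v_5(25/9) = 2, so a_0 = ... = a_1 = 0. Factor out: x = 5^2 · u with u = 1/9 a unit in ℤ_5. Expand u iteratively via a_{v+i} = u_i mod 5, u_{i+1} = (u_i − a_{v+i})/5:
  u_0 = 1/9;  a_2 = 4;  u_1 = (u_0 − 4)/5 = -7/9
  u_1 = -7/9;  a_3 = 2;  u_2 = (u_1 − 2)/5 = -5/9
  u_2 = -5/9;  a_4 = 0;  u_3 = (u_2 − 0)/5 = -1/9
  u_3 = -1/9;  a_5 = 1;  u_4 = (u_3 − 1)/5 = -2/9
Digits: (0, 0, 4, 2, 0, 1).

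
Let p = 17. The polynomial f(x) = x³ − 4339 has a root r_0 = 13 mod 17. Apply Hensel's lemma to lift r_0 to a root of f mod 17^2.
r_1 = 166 (mod 289)

Hensel: r_{i+1} = r_i − f(r_i)/f′(r_i) mod 17^{i+2}, where f′(x) = 3x². Iterate:
  r_0 = 13 (mod 17)
  r_1 = 166 (mod 289)
Final: r = 166 with f(r) ≡ 0 mod 17^2.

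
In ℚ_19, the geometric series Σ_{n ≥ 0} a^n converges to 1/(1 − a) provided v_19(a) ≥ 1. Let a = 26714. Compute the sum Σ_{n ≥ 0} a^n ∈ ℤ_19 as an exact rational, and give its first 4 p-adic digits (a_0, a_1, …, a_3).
Σ a^n = 1/(1 − a) = -1/26713;  first 4 digits = (1, 0, 17, 3)

v_19(a) = 2 ≥ 1, so the series converges in ℤ_19 to 1/(1 − a) = 1/(1 − 26714) = -1/26713. Expand this rational in ℤ_19: compute digits iteratively via d_i = x_i mod 19, x_{i+1} = (x_i − d_i)/19. The first 4 digits are (1, 0, 17, 3).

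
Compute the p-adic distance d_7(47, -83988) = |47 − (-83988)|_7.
d_7(47, -83988) = 1/16807

Step 1 — x − y = 47 − (-83988) = 84035. Step 2 — v_7(84035) = 5 (factor: 84035 = (7^5 · 5); the sign does not affect v_p). Step 3 — |x − y|_7 = 7^{-5} = 1/16807.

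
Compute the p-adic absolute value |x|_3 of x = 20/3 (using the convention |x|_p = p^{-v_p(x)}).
|20/3|_3 = 3

Step 1 — compute v_3(x) by factoring powers of 3 out of the numerator and denominator: v_3(20/3) = -1. Step 2 — apply |x|_p = p^{-v_p(x)} = 3^{1} = 3.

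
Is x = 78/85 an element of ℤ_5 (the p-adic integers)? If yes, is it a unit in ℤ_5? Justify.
x ∉ ℤ_5 (v_5(x) = -1 < 0)

ℤ_5 = {x ∈ ℚ_5 : v_5(x) ≥ 0} and ℤ_5^× = {x ∈ ℤ_5 : v_5(x) = 0}. Here v_5(78/85) = v_5(num) − v_5(den) = -1; compare against these criteria.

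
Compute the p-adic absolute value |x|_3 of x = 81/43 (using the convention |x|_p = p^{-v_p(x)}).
|81/43|_3 = 1/81

Step 1 — compute v_3(x) by factoring powers of 3 out of the numerator and denominator: v_3(81/43) = 4. Step 2 — apply |x|_p = p^{-v_p(x)} = 3^{-4} = 1/81.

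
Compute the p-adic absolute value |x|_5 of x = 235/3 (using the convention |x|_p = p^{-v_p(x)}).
|235/3|_5 = 1/5

Step 1 — compute v_5(x) by factoring powers of 5 out of the numerator and denominator: v_5(235/3) = 1. Step 2 — apply |x|_p = p^{-v_p(x)} = 5^{-1} = 1/5.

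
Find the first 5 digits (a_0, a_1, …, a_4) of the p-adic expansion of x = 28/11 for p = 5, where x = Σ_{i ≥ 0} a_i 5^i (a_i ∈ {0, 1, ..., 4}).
(a_0, …, a_4) = (3, 4, 1, 1, 2)

v_5(28/11) = 0 (numerator and denominator both coprime to 5), so x ∈ ℤ_5^×. Compute digits iteratively via a_i = x_i mod 5, x_{i+1} = (x_i − a_i)/5, with x_0 = x:
  x_0 = 28/11;  a_0 = 3;  x_1 = (x_0 − 3)/5 = -1/11
  x_1 = -1/11;  a_1 = 4;  x_2 = (x_1 − 4)/5 = -9/11
  x_2 = -9/11;  a_2 = 1;  x_3 = (x_2 − 1)/5 = -4/11
  x_3 = -4/11;  a_3 = 1;  x_4 = (x_3 − 1)/5 = -3/11
  x_4 = -3/11;  a_4 = 2;  x_5 = (x_4 − 2)/5 = -5/11
Digits: (3, 4, 1, 1, 2).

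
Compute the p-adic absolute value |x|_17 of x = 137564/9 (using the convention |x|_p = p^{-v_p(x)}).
|137564/9|_17 = 1/4913

Step 1 — compute v_17(x) by factoring powers of 17 out of the numerator and denominator: v_17(137564/9) = 3. Step 2 — apply |x|_p = p^{-v_p(x)} = 17^{-3} = 1/4913.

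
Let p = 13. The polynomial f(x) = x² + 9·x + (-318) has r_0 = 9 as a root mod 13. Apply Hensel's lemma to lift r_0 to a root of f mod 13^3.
r_2 = 334 (mod 2197)

Hensel: r_{i+1} = r_i − f(r_i)·(f′(r_i))^{-1} mod 13^{i+2}, f′(x) = 2x + 9. Iterate:
  r_0 = 9 (mod 13)
  r_1 = 165 (mod 169)
  r_2 = 334 (mod 2197)
Final: r = 334 satisfies f(r) ≡ 0 mod 13^3.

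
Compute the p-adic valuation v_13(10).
v_13(10) = 0

v_13(n) is the largest exponent k such that 13^k divides n. Factor out: 10 = 13^0 · 10. (Sign doesn't affect v_p.) So v_13(10) = 0.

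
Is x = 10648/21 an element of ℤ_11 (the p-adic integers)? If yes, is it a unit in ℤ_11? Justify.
x ∈ ℤ_11 but not a unit; v_11(x) = 3 > 0

ℤ_11 = {x ∈ ℚ_11 : v_11(x) ≥ 0} and ℤ_11^× = {x ∈ ℤ_11 : v_11(x) = 0}. Here v_11(10648/21) = v_11(num) − v_11(den) = 3; compare against these criteria.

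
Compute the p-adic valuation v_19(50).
v_19(50) = 0

v_19(n) is the largest exponent k such that 19^k divides n. Factor out: 50 = 19^0 · 50. (Sign doesn't affect v_p.) So v_19(50) = 0.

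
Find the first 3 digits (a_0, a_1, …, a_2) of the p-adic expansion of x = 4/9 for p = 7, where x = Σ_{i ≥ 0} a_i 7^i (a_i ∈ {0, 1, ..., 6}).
(a_0, …, a_2) = (2, 6, 3)

v_7(4/9) = 0 (numerator and denominator both coprime to 7), so x ∈ ℤ_7^×. Compute digits iteratively via a_i = x_i mod 7, x_{i+1} = (x_i − a_i)/7, with x_0 = x:
  x_0 = 4/9;  a_0 = 2;  x_1 = (x_0 − 2)/7 = -2/9
  x_1 = -2/9;  a_1 = 6;  x_2 = (x_1 − 6)/7 = -8/9
  x_2 = -8/9;  a_2 = 3;  x_3 = (x_2 − 3)/7 = -5/9
Digits: (2, 6, 3).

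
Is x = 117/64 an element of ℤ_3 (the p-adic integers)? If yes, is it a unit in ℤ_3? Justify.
x ∈ ℤ_3 but not a unit; v_3(x) = 2 > 0

ℤ_3 = {x ∈ ℚ_3 : v_3(x) ≥ 0} and ℤ_3^× = {x ∈ ℤ_3 : v_3(x) = 0}. Here v_3(117/64) = v_3(num) − v_3(den) = 2; compare against these criteria.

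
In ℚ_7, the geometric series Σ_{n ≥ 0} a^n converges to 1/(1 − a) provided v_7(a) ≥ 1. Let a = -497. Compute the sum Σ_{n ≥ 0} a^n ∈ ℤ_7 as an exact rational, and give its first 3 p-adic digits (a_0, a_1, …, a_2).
Σ a^n = 1/(1 − a) = 1/498;  first 3 digits = (1, 6, 4)

v_7(a) = 1 ≥ 1, so the series converges in ℤ_7 to 1/(1 − a) = 1/(1 − (-497)) = 1/498. Expand this rational in ℤ_7: compute digits iteratively via d_i = x_i mod 7, x_{i+1} = (x_i − d_i)/7. The first 3 digits are (1, 6, 4).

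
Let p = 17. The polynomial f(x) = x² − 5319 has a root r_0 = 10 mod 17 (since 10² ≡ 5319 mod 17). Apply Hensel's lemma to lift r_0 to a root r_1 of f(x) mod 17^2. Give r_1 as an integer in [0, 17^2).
r_1 = 112 (mod 289)

Hensel's recurrence: r_{i+1} = r_i − f(r_i)·(f′(r_i))^{-1} mod 17^{i+2}, with f′(x) = 2x. Iterate:
  r_0 = 10 (mod 17)
  r_1 = 112 (mod 289)
Final: r_1 = 112, and one checks f(r_1) ≡ 0 mod 17^2.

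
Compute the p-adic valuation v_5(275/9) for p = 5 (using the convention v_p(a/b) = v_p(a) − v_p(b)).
v_5(275/9) = 2

Factor powers of 5 from the numerator and denominator of the reduced fraction: 275 = 5^2 · 11 and 9 = 5^0 · 9. Apply v_p(a/b) = v_p(a) − v_p(b): v_5(275/9) = 2 − 0 = 2.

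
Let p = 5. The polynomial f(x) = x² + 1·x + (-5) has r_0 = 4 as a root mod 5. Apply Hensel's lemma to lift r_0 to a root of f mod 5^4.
r_3 = 394 (mod 625)

Hensel: r_{i+1} = r_i − f(r_i)·(f′(r_i))^{-1} mod 5^{i+2}, f′(x) = 2x + 1. Iterate:
  r_0 = 4 (mod 5)
  r_1 = 19 (mod 25)
  r_2 = 19 (mod 125)
  r_3 = 394 (mod 625)
Final: r = 394 satisfies f(r) ≡ 0 mod 5^4.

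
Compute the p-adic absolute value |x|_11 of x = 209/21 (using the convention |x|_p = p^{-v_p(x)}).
|209/21|_11 = 1/11

Step 1 — compute v_11(x) by factoring powers of 11 out of the numerator and denominator: v_11(209/21) = 1. Step 2 — apply |x|_p = p^{-v_p(x)} = 11^{-1} = 1/11.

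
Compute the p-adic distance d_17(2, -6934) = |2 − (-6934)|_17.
d_17(2, -6934) = 1/289

Step 1 — x − y = 2 − (-6934) = 6936. Step 2 — v_17(6936) = 2 (factor: 6936 = (17^2 · 24); the sign does not affect v_p). Step 3 — |x − y|_17 = 17^{-2} = 1/289.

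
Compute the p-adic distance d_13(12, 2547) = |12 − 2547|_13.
d_13(12, 2547) = 1/169

Step 1 — x − y = 12 − 2547 = -2535. Step 2 — v_13(-2535) = 2 (factor: -2535 = −(13^2 · 15); the sign does not affect v_p). Step 3 — |x − y|_13 = 13^{-2} = 1/169.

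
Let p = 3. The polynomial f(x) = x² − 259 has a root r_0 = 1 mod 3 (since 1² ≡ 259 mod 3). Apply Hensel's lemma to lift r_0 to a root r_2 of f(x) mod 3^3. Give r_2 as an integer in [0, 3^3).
r_2 = 4 (mod 27)

Hensel's recurrence: r_{i+1} = r_i − f(r_i)·(f′(r_i))^{-1} mod 3^{i+2}, with f′(x) = 2x. Iterate:
  r_0 = 1 (mod 3)
  r_1 = 4 (mod 9)
  r_2 = 4 (mod 27)
Final: r_2 = 4, and one checks f(r_2) ≡ 0 mod 3^3.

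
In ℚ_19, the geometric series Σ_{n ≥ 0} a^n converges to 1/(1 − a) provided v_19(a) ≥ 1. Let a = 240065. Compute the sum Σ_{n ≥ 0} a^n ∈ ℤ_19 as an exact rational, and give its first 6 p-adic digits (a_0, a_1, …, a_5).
Σ a^n = 1/(1 − a) = -1/240064;  first 6 digits = (1, 0, 0, 16, 1, 0)

v_19(a) = 3 ≥ 1, so the series converges in ℤ_19 to 1/(1 − a) = 1/(1 − 240065) = -1/240064. Expand this rational in ℤ_19: compute digits iteratively via d_i = x_i mod 19, x_{i+1} = (x_i − d_i)/19. The first 6 digits are (1, 0, 0, 16, 1, 0).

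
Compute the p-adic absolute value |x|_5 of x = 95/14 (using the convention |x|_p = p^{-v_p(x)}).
|95/14|_5 = 1/5

Step 1 — compute v_5(x) by factoring powers of 5 out of the numerator and denominator: v_5(95/14) = 1. Step 2 — apply |x|_p = p^{-v_p(x)} = 5^{-1} = 1/5.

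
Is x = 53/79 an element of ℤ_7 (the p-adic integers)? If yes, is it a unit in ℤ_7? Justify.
x ∈ ℤ_7^× (unit); v_7(x) = 0

ℤ_7 = {x ∈ ℚ_7 : v_7(x) ≥ 0} and ℤ_7^× = {x ∈ ℤ_7 : v_7(x) = 0}. Here v_7(53/79) = v_7(num) − v_7(den) = 0; compare against these criteria.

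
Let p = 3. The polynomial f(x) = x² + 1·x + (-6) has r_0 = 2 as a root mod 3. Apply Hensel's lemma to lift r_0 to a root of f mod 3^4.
r_3 = 2 (mod 81)

Hensel: r_{i+1} = r_i − f(r_i)·(f′(r_i))^{-1} mod 3^{i+2}, f′(x) = 2x + 1. Iterate:
  r_0 = 2 (mod 3)
  r_1 = 2 (mod 9)
  r_2 = 2 (mod 27)
  r_3 = 2 (mod 81)
Final: r = 2 satisfies f(r) ≡ 0 mod 3^4.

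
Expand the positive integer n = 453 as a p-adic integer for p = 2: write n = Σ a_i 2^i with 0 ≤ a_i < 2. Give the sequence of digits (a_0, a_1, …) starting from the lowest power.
(a_0, a_1, …) = (1, 0, 1, 0, 0, 0, 1, 1, 1)

Repeated division by 2 gives the digits low-to-high: 453 = 1 + 1·2^2 + 1·2^6 + 1·2^7 + 1·2^8. Digit sequence: (1, 0, 1, 0, 0, 0, 1, 1, 1).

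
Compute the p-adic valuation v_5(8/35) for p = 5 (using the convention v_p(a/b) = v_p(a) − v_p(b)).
v_5(8/35) = -1

Factor powers of 5 from the numerator and denominator of the reduced fraction: 8 = 5^0 · 8 and 35 = 5^1 · 7. Apply v_p(a/b) = v_p(a) − v_p(b): v_5(8/35) = 0 − 1 = -1.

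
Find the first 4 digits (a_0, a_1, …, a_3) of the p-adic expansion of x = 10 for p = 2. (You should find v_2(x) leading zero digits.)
(a_0, …, a_3) = (0, 1, 0, 1)

v_2(10) = 1, so a_0 = ... = a_0 = 0. Factor out: x = 2^1 · u with u = 5 a unit in ℤ_2. Expand u iteratively via a_{v+i} = u_i mod 2, u_{i+1} = (u_i − a_{v+i})/2:
  u_0 = 5;  a_1 = 1;  u_1 = (u_0 − 1)/2 = 2
  u_1 = 2;  a_2 = 0;  u_2 = (u_1 − 0)/2 = 1
  u_2 = 1;  a_3 = 1;  u_3 = (u_2 − 1)/2 = 0
Digits: (0, 1, 0, 1).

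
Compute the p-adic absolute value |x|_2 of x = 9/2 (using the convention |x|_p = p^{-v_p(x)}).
|9/2|_2 = 2

Step 1 — compute v_2(x) by factoring powers of 2 out of the numerator and denominator: v_2(9/2) = -1. Step 2 — apply |x|_p = p^{-v_p(x)} = 2^{1} = 2.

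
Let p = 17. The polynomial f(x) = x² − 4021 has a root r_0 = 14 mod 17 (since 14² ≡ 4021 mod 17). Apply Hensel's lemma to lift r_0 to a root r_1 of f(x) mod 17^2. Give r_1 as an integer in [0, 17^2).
r_1 = 99 (mod 289)

Hensel's recurrence: r_{i+1} = r_i − f(r_i)·(f′(r_i))^{-1} mod 17^{i+2}, with f′(x) = 2x. Iterate:
  r_0 = 14 (mod 17)
  r_1 = 99 (mod 289)
Final: r_1 = 99, and one checks f(r_1) ≡ 0 mod 17^2.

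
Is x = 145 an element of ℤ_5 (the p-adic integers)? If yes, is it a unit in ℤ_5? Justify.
x ∈ ℤ_5 but not a unit; v_5(x) = 1 > 0

ℤ_5 = {x ∈ ℚ_5 : v_5(x) ≥ 0} and ℤ_5^× = {x ∈ ℤ_5 : v_5(x) = 0}. Here v_5(145) = v_5(num) − v_5(den) = 1; compare against these criteria.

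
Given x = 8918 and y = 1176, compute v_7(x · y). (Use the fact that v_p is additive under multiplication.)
v_7(10487568) = 5

v_p(x) = 3 (factor: 8918 = 7^3 · 26); v_p(y) = 2 (factor: 1176 = 7^2 · 24). Additivity: v_p(xy) = v_p(x) + v_p(y) = 3 + 2 = 5. (Direct check: xy = 10487568 = 7^5 · (624).)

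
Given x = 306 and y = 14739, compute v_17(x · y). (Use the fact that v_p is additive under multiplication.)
v_17(4510134) = 4

v_p(x) = 1 (factor: 306 = 17^1 · 18); v_p(y) = 3 (factor: 14739 = 17^3 · 3). Additivity: v_p(xy) = v_p(x) + v_p(y) = 1 + 3 = 4. (Direct check: xy = 4510134 = 17^4 · (54).)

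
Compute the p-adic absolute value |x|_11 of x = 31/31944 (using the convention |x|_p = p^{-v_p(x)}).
|31/31944|_11 = 1331

Step 1 — compute v_11(x) by factoring powers of 11 out of the numerator and denominator: v_11(31/31944) = -3. Step 2 — apply |x|_p = p^{-v_p(x)} = 11^{3} = 1331.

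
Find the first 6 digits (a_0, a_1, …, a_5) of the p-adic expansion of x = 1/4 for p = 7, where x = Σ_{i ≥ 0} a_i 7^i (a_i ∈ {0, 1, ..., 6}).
(a_0, …, a_5) = (2, 5, 1, 5, 1, 5)

v_7(1/4) = 0 (numerator and denominator both coprime to 7), so x ∈ ℤ_7^×. Compute digits iteratively via a_i = x_i mod 7, x_{i+1} = (x_i − a_i)/7, with x_0 = x:
  x_0 = 1/4;  a_0 = 2;  x_1 = (x_0 − 2)/7 = -1/4
  x_1 = -1/4;  a_1 = 5;  x_2 = (x_1 − 5)/7 = -3/4
  x_2 = -3/4;  a_2 = 1;  x_3 = (x_2 − 1)/7 = -1/4
  x_3 = -1/4;  a_3 = 5;  x_4 = (x_3 − 5)/7 = -3/4
  x_4 = -3/4;  a_4 = 1;  x_5 = (x_4 − 1)/7 = -1/4
  x_5 = -1/4;  a_5 = 5;  x_6 = (x_5 − 5)/7 = -3/4
Digits: (2, 5, 1, 5, 1, 5).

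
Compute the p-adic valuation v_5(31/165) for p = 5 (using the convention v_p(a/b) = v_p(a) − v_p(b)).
v_5(31/165) = -1

Factor powers of 5 from the numerator and denominator of the reduced fraction: 31 = 5^0 · 31 and 165 = 5^1 · 33. Apply v_p(a/b) = v_p(a) − v_p(b): v_5(31/165) = 0 − 1 = -1.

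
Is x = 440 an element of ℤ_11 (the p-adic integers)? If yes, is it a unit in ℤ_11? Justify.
x ∈ ℤ_11 but not a unit; v_11(x) = 1 > 0

ℤ_11 = {x ∈ ℚ_11 : v_11(x) ≥ 0} and ℤ_11^× = {x ∈ ℤ_11 : v_11(x) = 0}. Here v_11(440) = v_11(num) − v_11(den) = 1; compare against these criteria.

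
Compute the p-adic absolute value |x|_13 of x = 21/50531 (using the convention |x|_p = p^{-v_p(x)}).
|21/50531|_13 = 2197

Step 1 — compute v_13(x) by factoring powers of 13 out of the numerator and denominator: v_13(21/50531) = -3. Step 2 — apply |x|_p = p^{-v_p(x)} = 13^{3} = 2197.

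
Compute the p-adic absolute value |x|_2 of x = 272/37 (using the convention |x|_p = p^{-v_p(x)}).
|272/37|_2 = 1/16

Step 1 — compute v_2(x) by factoring powers of 2 out of the numerator and denominator: v_2(272/37) = 4. Step 2 — apply |x|_p = p^{-v_p(x)} = 2^{-4} = 1/16.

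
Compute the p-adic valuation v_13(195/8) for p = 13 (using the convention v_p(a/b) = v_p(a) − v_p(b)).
v_13(195/8) = 1

Factor powers of 13 from the numerator and denominator of the reduced fraction: 195 = 13^1 · 15 and 8 = 13^0 · 8. Apply v_p(a/b) = v_p(a) − v_p(b): v_13(195/8) = 1 − 0 = 1.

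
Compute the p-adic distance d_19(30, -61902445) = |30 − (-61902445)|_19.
d_19(30, -61902445) = 1/2476099

Step 1 — x − y = 30 − (-61902445) = 61902475. Step 2 — v_19(61902475) = 5 (factor: 61902475 = (19^5 · 25); the sign does not affect v_p). Step 3 — |x − y|_19 = 19^{-5} = 1/2476099.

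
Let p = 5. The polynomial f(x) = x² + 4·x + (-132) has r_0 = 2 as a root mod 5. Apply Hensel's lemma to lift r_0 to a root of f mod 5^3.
r_2 = 67 (mod 125)

Hensel: r_{i+1} = r_i − f(r_i)·(f′(r_i))^{-1} mod 5^{i+2}, f′(x) = 2x + 4. Iterate:
  r_0 = 2 (mod 5)
  r_1 = 17 (mod 25)
  r_2 = 67 (mod 125)
Final: r = 67 satisfies f(r) ≡ 0 mod 5^3.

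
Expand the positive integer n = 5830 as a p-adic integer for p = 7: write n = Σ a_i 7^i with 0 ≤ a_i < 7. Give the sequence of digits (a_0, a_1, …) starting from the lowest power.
(a_0, a_1, …) = (6, 6, 6, 2, 2)

Repeated division by 7 gives the digits low-to-high: 5830 = 6 + 6·7^1 + 6·7^2 + 2·7^3 + 2·7^4. Digit sequence: (6, 6, 6, 2, 2).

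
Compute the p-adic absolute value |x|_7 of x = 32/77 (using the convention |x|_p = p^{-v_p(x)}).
|32/77|_7 = 7

Step 1 — compute v_7(x) by factoring powers of 7 out of the numerator and denominator: v_7(32/77) = -1. Step 2 — apply |x|_p = p^{-v_p(x)} = 7^{1} = 7.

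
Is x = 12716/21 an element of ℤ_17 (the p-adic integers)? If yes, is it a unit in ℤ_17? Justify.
x ∈ ℤ_17 but not a unit; v_17(x) = 2 > 0

ℤ_17 = {x ∈ ℚ_17 : v_17(x) ≥ 0} and ℤ_17^× = {x ∈ ℤ_17 : v_17(x) = 0}. Here v_17(12716/21) = v_17(num) − v_17(den) = 2; compare against these criteria.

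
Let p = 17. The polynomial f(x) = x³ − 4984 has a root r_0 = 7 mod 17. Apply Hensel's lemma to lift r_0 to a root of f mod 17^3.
r_2 = 4580 (mod 4913)

Hensel: r_{i+1} = r_i − f(r_i)/f′(r_i) mod 17^{i+2}, where f′(x) = 3x². Iterate:
  r_0 = 7 (mod 17)
  r_1 = 245 (mod 289)
  r_2 = 4580 (mod 4913)
Final: r = 4580 with f(r) ≡ 0 mod 17^3.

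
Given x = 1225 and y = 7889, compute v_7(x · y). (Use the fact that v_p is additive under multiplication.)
v_7(9664025) = 5

v_p(x) = 2 (factor: 1225 = 7^2 · 25); v_p(y) = 3 (factor: 7889 = 7^3 · 23). Additivity: v_p(xy) = v_p(x) + v_p(y) = 2 + 3 = 5. (Direct check: xy = 9664025 = 7^5 · (575).)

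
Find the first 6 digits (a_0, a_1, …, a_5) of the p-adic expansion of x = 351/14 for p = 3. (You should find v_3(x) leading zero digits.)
(a_0, …, a_5) = (0, 0, 0, 2, 2, 2)

v_3(351/14) = 3, so a_0 = ... = a_2 = 0. Factor out: x = 3^3 · u with u = 13/14 a unit in ℤ_3. Expand u iteratively via a_{v+i} = u_i mod 3, u_{i+1} = (u_i − a_{v+i})/3:
  u_0 = 13/14;  a_3 = 2;  u_1 = (u_0 − 2)/3 = -5/14
  u_1 = -5/14;  a_4 = 2;  u_2 = (u_1 − 2)/3 = -11/14
  u_2 = -11/14;  a_5 = 2;  u_3 = (u_2 − 2)/3 = -13/14
Digits: (0, 0, 0, 2, 2, 2).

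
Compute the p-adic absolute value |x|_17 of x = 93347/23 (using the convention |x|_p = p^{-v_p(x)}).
|93347/23|_17 = 1/4913

Step 1 — compute v_17(x) by factoring powers of 17 out of the numerator and denominator: v_17(93347/23) = 3. Step 2 — apply |x|_p = p^{-v_p(x)} = 17^{-3} = 1/4913.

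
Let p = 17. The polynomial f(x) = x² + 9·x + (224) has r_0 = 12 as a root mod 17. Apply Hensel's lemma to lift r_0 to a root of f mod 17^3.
r_2 = 2511 (mod 4913)

Hensel: r_{i+1} = r_i − f(r_i)·(f′(r_i))^{-1} mod 17^{i+2}, f′(x) = 2x + 9. Iterate:
  r_0 = 12 (mod 17)
  r_1 = 199 (mod 289)
  r_2 = 2511 (mod 4913)
Final: r = 2511 satisfies f(r) ≡ 0 mod 17^3.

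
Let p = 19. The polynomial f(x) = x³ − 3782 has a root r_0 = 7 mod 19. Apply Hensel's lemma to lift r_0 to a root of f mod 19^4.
r_3 = 71447 (mod 130321)

Hensel: r_{i+1} = r_i − f(r_i)/f′(r_i) mod 19^{i+2}, where f′(x) = 3x². Iterate:
  r_0 = 7 (mod 19)
  r_1 = 330 (mod 361)
  r_2 = 2857 (mod 6859)
  r_3 = 71447 (mod 130321)
Final: r = 71447 with f(r) ≡ 0 mod 19^4.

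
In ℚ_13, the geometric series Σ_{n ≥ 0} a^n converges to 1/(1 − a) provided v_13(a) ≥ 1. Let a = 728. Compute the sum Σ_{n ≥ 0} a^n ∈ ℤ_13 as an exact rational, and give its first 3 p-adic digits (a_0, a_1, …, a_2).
Σ a^n = 1/(1 − a) = -1/727;  first 3 digits = (1, 4, 7)

v_13(a) = 1 ≥ 1, so the series converges in ℤ_13 to 1/(1 − a) = 1/(1 − 728) = -1/727. Expand this rational in ℤ_13: compute digits iteratively via d_i = x_i mod 13, x_{i+1} = (x_i − d_i)/13. The first 3 digits are (1, 4, 7).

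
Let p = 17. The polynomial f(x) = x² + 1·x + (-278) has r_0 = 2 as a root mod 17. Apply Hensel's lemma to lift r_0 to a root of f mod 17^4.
r_3 = 44389 (mod 83521)

Hensel: r_{i+1} = r_i − f(r_i)·(f′(r_i))^{-1} mod 17^{i+2}, f′(x) = 2x + 1. Iterate:
  r_0 = 2 (mod 17)
  r_1 = 172 (mod 289)
  r_2 = 172 (mod 4913)
  r_3 = 44389 (mod 83521)
Final: r = 44389 satisfies f(r) ≡ 0 mod 17^4.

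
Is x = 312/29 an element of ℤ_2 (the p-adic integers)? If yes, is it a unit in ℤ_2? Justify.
x ∈ ℤ_2 but not a unit; v_2(x) = 3 > 0

ℤ_2 = {x ∈ ℚ_2 : v_2(x) ≥ 0} and ℤ_2^× = {x ∈ ℤ_2 : v_2(x) = 0}. Here v_2(312/29) = v_2(num) − v_2(den) = 3; compare against these criteria.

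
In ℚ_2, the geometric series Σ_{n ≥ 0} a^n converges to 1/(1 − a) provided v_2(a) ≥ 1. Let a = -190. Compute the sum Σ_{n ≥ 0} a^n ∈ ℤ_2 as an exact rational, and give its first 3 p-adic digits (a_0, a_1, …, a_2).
Σ a^n = 1/(1 − a) = 1/191;  first 3 digits = (1, 1, 1)

v_2(a) = 1 ≥ 1, so the series converges in ℤ_2 to 1/(1 − a) = 1/(1 − (-190)) = 1/191. Expand this rational in ℤ_2: compute digits iteratively via d_i = x_i mod 2, x_{i+1} = (x_i − d_i)/2. The first 3 digits are (1, 1, 1).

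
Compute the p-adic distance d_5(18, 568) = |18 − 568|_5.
d_5(18, 568) = 1/25

Step 1 — x − y = 18 − 568 = -550. Step 2 — v_5(-550) = 2 (factor: -550 = −(5^2 · 22); the sign does not affect v_p). Step 3 — |x − y|_5 = 5^{-2} = 1/25.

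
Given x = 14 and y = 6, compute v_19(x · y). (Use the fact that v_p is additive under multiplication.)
v_19(84) = 0

v_p(x) = 0 (factor: 14 = 19^0 · 14); v_p(y) = 0 (factor: 6 = 19^0 · 6). Additivity: v_p(xy) = v_p(x) + v_p(y) = 0 + 0 = 0. (Direct check: xy = 84 = 19^0 · (84).)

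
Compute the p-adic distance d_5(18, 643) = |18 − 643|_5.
d_5(18, 643) = 1/625

Step 1 — x − y = 18 − 643 = -625. Step 2 — v_5(-625) = 4 (factor: -625 = −(5^4 · 1); the sign does not affect v_p). Step 3 — |x − y|_5 = 5^{-4} = 1/625.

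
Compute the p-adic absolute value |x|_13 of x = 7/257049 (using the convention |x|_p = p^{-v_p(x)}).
|7/257049|_13 = 28561

Step 1 — compute v_13(x) by factoring powers of 13 out of the numerator and denominator: v_13(7/257049) = -4. Step 2 — apply |x|_p = p^{-v_p(x)} = 13^{4} = 28561.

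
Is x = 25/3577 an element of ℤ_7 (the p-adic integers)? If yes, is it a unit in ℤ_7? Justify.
x ∉ ℤ_7 (v_7(x) = -2 < 0)

ℤ_7 = {x ∈ ℚ_7 : v_7(x) ≥ 0} and ℤ_7^× = {x ∈ ℤ_7 : v_7(x) = 0}. Here v_7(25/3577) = v_7(num) − v_7(den) = -2; compare against these criteria.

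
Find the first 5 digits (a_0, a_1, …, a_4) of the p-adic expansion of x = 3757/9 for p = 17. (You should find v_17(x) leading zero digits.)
(a_0, …, a_4) = (0, 0, 9, 9, 7)

v_17(3757/9) = 2, so a_0 = ... = a_1 = 0. Factor out: x = 17^2 · u with u = 13/9 a unit in ℤ_17. Expand u iteratively via a_{v+i} = u_i mod 17, u_{i+1} = (u_i − a_{v+i})/17:
  u_0 = 13/9;  a_2 = 9;  u_1 = (u_0 − 9)/17 = -4/9
  u_1 = -4/9;  a_3 = 9;  u_2 = (u_1 − 9)/17 = -5/9
  u_2 = -5/9;  a_4 = 7;  u_3 = (u_2 − 7)/17 = -4/9
Digits: (0, 0, 9, 9, 7).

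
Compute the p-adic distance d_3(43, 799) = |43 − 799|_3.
d_3(43, 799) = 1/27

Step 1 — x − y = 43 − 799 = -756. Step 2 — v_3(-756) = 3 (factor: -756 = −(3^3 · 28); the sign does not affect v_p). Step 3 — |x − y|_3 = 3^{-3} = 1/27.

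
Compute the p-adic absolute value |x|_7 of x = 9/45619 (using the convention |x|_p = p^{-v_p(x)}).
|9/45619|_7 = 2401

Step 1 — compute v_7(x) by factoring powers of 7 out of the numerator and denominator: v_7(9/45619) = -4. Step 2 — apply |x|_p = p^{-v_p(x)} = 7^{4} = 2401.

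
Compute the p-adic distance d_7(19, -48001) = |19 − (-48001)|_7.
d_7(19, -48001) = 1/2401

Step 1 — x − y = 19 − (-48001) = 48020. Step 2 — v_7(48020) = 4 (factor: 48020 = (7^4 · 20); the sign does not affect v_p). Step 3 — |x − y|_7 = 7^{-4} = 1/2401.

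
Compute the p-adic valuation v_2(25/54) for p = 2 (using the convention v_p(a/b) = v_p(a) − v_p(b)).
v_2(25/54) = -1

Factor powers of 2 from the numerator and denominator of the reduced fraction: 25 = 2^0 · 25 and 54 = 2^1 · 27. Apply v_p(a/b) = v_p(a) − v_p(b): v_2(25/54) = 0 − 1 = -1.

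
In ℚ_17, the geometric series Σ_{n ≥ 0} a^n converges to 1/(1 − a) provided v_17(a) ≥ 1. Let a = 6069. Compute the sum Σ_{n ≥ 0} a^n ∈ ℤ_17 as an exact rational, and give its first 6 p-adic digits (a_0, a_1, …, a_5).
Σ a^n = 1/(1 − a) = -1/6068;  first 6 digits = (1, 0, 4, 1, 16, 8)

v_17(a) = 2 ≥ 1, so the series converges in ℤ_17 to 1/(1 − a) = 1/(1 − 6069) = -1/6068. Expand this rational in ℤ_17: compute digits iteratively via d_i = x_i mod 17, x_{i+1} = (x_i − d_i)/17. The first 6 digits are (1, 0, 4, 1, 16, 8).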